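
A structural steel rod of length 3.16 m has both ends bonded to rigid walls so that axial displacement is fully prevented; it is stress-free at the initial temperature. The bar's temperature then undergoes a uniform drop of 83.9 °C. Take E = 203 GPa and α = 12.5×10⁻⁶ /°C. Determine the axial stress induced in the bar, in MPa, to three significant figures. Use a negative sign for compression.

213 MPa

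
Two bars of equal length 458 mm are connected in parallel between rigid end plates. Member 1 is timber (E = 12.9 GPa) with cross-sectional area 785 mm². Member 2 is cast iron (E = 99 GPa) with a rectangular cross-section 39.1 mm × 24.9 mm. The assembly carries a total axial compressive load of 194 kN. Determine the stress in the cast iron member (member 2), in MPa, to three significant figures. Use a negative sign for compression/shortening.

A_2 = 973.6 mm².
Equal strain + equilibrium ⇒ each member carries load in proportion to AE: A₁E₁ = 10130000 N, A₂E₂ = 96390000 N, ΣAE = 106500000 N.
σ₂ = P·E₂/ΣAE = -194000·99000/106500000 = -180.3 MPa.

-180 MPa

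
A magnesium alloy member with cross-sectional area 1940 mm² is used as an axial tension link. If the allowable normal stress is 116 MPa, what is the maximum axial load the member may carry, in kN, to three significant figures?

225 kN

P_max = σ_allow · A = 116 · 1940 = 225000 N = 225 kN.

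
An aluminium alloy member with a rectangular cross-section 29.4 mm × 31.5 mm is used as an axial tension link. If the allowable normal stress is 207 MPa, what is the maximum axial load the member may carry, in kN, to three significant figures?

A = 926.1 mm².
P_max = σ_allow · A = 207 · 926.1 = 191700 N = 191.7 kN.

192 kN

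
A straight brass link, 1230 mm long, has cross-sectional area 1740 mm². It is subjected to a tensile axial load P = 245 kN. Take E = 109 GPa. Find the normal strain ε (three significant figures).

σ = N/A = 140.8 MPa; ε = σ/E = 140.8/109000 = 1.292e-03.

0.00129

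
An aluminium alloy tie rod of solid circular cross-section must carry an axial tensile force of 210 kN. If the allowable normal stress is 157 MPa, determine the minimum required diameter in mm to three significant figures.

41.3 mm

Required area A ≥ P/σ_allow = 210000/157 = 1338 mm².
For a solid circular section, d ≥ √(4A/π) = 41.27 mm.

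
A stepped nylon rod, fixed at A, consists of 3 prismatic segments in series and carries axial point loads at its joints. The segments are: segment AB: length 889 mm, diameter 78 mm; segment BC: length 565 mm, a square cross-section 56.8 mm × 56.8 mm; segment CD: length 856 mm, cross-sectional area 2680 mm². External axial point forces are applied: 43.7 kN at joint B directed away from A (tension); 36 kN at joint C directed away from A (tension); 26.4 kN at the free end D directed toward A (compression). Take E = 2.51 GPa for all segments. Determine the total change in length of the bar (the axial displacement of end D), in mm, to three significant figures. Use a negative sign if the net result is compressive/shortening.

1.26 mm

Internal axial forces (sectioning from the free end, tension +): N_CD = -26.4 kN, N_BC = 9.6 kN, N_AB = 53.3 kN.
A_AB = 4778 mm².
A_BC = 3226 mm².
δ_AB = 53300·889/(4778·2510) = 3.951 mm
δ_BC = 9600·565/(3226·2510) = 0.6698 mm
δ_CD = -26400·856/(2680·2510) = -3.359 mm
δ = Σδ_i = 1.261 mm.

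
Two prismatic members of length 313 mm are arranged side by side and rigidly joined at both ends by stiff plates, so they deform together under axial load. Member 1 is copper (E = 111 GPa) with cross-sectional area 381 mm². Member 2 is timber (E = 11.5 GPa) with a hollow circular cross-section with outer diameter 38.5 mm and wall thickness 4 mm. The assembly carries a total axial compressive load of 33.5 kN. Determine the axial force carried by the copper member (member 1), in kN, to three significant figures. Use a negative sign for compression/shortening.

-30.0 kN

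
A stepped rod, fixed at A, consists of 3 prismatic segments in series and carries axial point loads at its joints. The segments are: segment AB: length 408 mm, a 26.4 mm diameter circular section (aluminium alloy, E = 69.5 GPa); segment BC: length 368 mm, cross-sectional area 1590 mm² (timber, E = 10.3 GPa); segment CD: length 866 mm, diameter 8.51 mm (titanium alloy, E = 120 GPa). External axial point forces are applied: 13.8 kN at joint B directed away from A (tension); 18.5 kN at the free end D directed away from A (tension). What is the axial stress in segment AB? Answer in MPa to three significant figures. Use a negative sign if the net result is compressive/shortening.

59.0 MPa

Internal axial forces (sectioning from the free end, tension +): N_CD = 18.5 kN, N_BC = 18.5 kN, N_AB = 32.3 kN.
A_AB = 547.4 mm².
σ_AB = N_AB/A_AB = 32300/547.4 = 59.01 MPa.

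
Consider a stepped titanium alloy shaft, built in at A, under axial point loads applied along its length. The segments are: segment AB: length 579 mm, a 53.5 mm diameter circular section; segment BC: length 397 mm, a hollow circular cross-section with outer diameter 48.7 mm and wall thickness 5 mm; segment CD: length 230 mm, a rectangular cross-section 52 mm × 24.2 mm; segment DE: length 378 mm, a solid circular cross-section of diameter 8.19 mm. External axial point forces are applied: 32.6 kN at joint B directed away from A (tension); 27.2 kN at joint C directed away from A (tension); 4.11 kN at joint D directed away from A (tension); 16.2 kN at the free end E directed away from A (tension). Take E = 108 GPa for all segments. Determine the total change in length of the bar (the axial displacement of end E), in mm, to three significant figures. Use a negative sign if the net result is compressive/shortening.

1.56 mm

Internal axial forces (sectioning from the free end, tension +): N_DE = 16.2 kN, N_CD = 20.31 kN, N_BC = 47.51 kN, N_AB = 80.11 kN.
A_AB = 2248 mm².
A_BC = 686.4 mm².
A_CD = 1258 mm².
A_DE = 52.68 mm².
δ_AB = 80110·579/(2248·108000) = 0.191 mm
δ_BC = 47510·397/(686.4·108000) = 0.2544 mm
δ_CD = 20310·230/(1258·108000) = 0.03437 mm
δ_DE = 16200·378/(52.68·108000) = 1.076 mm
δ = Σδ_i = 1.556 mm.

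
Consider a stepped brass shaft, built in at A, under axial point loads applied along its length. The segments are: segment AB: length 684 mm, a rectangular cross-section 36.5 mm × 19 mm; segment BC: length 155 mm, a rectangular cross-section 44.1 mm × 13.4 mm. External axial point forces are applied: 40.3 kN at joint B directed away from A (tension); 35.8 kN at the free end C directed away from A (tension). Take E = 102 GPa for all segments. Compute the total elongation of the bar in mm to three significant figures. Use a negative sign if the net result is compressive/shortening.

0.828 mm

Internal axial forces (sectioning from the free end, tension +): N_BC = 35.8 kN, N_AB = 76.1 kN.
A_AB = 693.5 mm².
A_BC = 590.9 mm².
δ_AB = 76100·684/(693.5·102000) = 0.7359 mm
δ_BC = 35800·155/(590.9·102000) = 0.09206 mm
δ = Σδ_i = 0.8279 mm.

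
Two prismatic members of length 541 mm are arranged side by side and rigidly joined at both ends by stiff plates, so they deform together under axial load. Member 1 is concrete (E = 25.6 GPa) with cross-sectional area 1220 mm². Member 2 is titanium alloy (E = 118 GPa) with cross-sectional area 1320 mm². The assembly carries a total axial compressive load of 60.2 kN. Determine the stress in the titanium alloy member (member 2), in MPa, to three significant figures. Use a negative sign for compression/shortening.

Equal strain + equilibrium ⇒ each member carries load in proportion to AE: A₁E₁ = 31230000 N, A₂E₂ = 155800000 N, ΣAE = 187000000 N.
σ₂ = P·E₂/ΣAE = -60200·118000/187000000 = -37.99 MPa.

-38.0 MPa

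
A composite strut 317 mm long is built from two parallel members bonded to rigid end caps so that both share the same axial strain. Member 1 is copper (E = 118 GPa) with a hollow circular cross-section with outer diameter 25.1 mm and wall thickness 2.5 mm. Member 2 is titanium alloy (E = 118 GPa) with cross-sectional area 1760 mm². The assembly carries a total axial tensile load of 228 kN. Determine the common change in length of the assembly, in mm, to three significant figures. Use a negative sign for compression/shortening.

0.316 mm

A_1 = 177.5 mm².
Equal strain + equilibrium ⇒ each member carries load in proportion to AE: A₁E₁ = 20940000 N, A₂E₂ = 207700000 N, ΣAE = 228600000 N.
δ = PL/ΣAE = 228000·317/228600000 = 0.3161 mm.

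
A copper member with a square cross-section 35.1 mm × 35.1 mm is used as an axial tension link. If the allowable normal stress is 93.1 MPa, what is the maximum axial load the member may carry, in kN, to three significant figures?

115 kN

A = 1232 mm².
P_max = σ_allow · A = 93.1 · 1232 = 114700 N = 114.7 kN.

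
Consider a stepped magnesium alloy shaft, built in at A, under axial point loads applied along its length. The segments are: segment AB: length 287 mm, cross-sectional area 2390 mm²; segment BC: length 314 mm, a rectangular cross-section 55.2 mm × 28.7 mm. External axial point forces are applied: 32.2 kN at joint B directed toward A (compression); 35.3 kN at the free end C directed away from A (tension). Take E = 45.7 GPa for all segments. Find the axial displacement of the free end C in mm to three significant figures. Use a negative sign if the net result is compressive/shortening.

Internal axial forces (sectioning from the free end, tension +): N_BC = 35.3 kN, N_AB = 3.1 kN.
A_BC = 1584 mm².
δ_AB = 3100·287/(2390·45700) = 0.008146 mm
δ_BC = 35300·314/(1584·45700) = 0.1531 mm
δ = Σδ_i = 0.1612 mm.

0.161 mm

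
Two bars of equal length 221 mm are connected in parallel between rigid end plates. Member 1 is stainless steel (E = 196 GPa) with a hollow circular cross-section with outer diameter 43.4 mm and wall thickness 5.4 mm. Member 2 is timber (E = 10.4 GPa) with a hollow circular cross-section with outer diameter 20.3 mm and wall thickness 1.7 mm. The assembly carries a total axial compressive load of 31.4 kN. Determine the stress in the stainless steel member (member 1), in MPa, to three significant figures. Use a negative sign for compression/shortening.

-48.3 MPa

A_1 = 644.7 mm².
A_2 = 99.34 mm².
Equal strain + equilibrium ⇒ each member carries load in proportion to AE: A₁E₁ = 126400000 N, A₂E₂ = 1033000 N, ΣAE = 127400000 N.
σ₁ = P·E₁/ΣAE = -31400·196000/127400000 = -48.31 MPa.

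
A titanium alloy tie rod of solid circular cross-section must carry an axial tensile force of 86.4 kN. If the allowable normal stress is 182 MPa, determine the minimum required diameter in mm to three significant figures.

Required area A ≥ P/σ_allow = 86400/182 = 474.7 mm².
For a solid circular section, d ≥ √(4A/π) = 24.59 mm.

24.6 mm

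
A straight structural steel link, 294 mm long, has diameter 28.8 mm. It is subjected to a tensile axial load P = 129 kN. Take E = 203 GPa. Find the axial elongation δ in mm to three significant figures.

A = 651.4 mm².
δ_mech = NL/(AE) = 129000·294/(651.4·203000) = 0.2868 mm.

0.287 mm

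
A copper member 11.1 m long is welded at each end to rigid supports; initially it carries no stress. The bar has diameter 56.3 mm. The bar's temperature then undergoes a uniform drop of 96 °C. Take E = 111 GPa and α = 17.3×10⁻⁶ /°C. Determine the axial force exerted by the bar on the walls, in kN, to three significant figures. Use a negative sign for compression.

459 kN

Free thermal expansion αLΔT = 17.3e-6 · 11100 · -96 = -18.43 mm.
The walls impose strain ε = −(-18.43)/11100 = 1.6608e-03; σ = Eε = 111000 · 1.6608e-03 = 184.3 MPa.
Wall reaction R = σ·A = 184.3·2489 = 458900 N = 458.9 kN.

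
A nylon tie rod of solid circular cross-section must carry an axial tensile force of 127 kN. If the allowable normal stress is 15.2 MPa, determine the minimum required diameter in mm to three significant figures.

103 mm

Required area A ≥ P/σ_allow = 127000/15.2 = 8355 mm².
For a solid circular section, d ≥ √(4A/π) = 103.1 mm.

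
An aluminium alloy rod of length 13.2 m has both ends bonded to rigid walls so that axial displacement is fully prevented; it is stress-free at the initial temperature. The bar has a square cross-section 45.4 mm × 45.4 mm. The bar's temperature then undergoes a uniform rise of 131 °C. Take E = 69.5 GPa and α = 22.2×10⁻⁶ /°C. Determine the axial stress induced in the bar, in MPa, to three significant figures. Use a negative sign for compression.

Free thermal expansion αLΔT = 22.2e-6 · 13200 · 131 = 38.39 mm.
The walls impose strain ε = −(38.39)/13200 = -2.9082e-03; σ = Eε = 69500 · -2.9082e-03 = -202.1 MPa.

-202 MPa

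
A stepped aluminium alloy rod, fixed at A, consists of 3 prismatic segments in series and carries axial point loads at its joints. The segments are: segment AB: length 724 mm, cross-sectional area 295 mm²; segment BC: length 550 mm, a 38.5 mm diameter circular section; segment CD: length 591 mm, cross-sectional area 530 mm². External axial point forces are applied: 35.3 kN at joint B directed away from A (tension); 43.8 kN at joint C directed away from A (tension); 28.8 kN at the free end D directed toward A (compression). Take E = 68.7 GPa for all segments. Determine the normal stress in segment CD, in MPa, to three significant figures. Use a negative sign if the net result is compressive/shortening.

-54.3 MPa

Internal axial forces (sectioning from the free end, tension +): N_CD = -28.8 kN, N_BC = 15 kN, N_AB = 50.3 kN.
σ_CD = N_CD/A_CD = -28800/530 = -54.34 MPa.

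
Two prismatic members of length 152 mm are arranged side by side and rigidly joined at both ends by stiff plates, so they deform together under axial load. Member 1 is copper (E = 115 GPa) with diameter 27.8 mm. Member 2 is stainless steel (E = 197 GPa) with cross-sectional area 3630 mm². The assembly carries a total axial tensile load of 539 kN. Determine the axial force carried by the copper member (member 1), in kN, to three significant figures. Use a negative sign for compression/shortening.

47.9 kN

A_1 = 607 mm².
Equal strain + equilibrium ⇒ each member carries load in proportion to AE: A₁E₁ = 69800000 N, A₂E₂ = 715100000 N, ΣAE = 784900000 N.
F₁ = P·A₁E₁/ΣAE = 539000·69800000/784900000 = 47930 N.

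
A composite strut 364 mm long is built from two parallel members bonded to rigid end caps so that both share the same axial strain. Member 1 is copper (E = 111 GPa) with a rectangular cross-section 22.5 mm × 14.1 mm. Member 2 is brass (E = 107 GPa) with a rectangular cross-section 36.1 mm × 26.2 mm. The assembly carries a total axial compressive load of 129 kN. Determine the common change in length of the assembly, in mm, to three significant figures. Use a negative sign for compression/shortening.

A_1 = 317.2 mm².
A_2 = 945.8 mm².
Equal strain + equilibrium ⇒ each member carries load in proportion to AE: A₁E₁ = 35210000 N, A₂E₂ = 101200000 N, ΣAE = 136400000 N.
δ = PL/ΣAE = -129000·364/136400000 = -0.3442 mm.

-0.344 mm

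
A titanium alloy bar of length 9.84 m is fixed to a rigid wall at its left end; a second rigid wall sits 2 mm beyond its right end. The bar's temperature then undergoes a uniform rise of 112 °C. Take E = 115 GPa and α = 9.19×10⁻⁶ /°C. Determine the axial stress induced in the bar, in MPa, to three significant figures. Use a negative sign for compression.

-95.0 MPa

Free thermal expansion αLΔT = 9.19e-6 · 9840 · 112 = 10.13 mm.
The walls engage after the gap closes; constrained expansion = 10.13 − 2 = 8.128 mm.
The walls impose strain ε = −(8.128)/9840 = -8.2603e-04; σ = Eε = 115000 · -8.2603e-04 = -94.99 MPa.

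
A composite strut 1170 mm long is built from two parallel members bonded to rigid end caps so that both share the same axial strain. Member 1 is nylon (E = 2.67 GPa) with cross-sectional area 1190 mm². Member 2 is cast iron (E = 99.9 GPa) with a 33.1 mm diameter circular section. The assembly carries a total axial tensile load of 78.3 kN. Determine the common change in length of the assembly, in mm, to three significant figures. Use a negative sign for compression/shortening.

1.03 mm

A_2 = 860.5 mm².
Equal strain + equilibrium ⇒ each member carries load in proportion to AE: A₁E₁ = 3177000 N, A₂E₂ = 85960000 N, ΣAE = 89140000 N.
δ = PL/ΣAE = 78300·1170/89140000 = 1.028 mm.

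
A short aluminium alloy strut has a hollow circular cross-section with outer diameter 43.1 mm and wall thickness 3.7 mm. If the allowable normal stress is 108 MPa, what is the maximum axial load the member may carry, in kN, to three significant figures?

49.5 kN

A = 458 mm².
P_max = σ_allow · A = 108 · 458 = 49460 N = 49.46 kN.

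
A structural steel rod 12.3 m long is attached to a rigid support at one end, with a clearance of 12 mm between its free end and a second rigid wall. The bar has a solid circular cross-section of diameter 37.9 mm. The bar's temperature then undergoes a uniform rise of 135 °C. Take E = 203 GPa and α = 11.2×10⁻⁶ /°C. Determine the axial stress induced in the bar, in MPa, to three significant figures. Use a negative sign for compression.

-109 MPa

Free thermal expansion αLΔT = 11.2e-6 · 12300 · 135 = 18.6 mm.
The walls engage after the gap closes; constrained expansion = 18.6 − 12 = 6.598 mm.
The walls impose strain ε = −(6.598)/12300 = -5.3639e-04; σ = Eε = 203000 · -5.3639e-04 = -108.9 MPa.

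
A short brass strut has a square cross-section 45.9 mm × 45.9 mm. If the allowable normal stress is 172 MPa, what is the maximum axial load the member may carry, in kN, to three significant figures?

362 kN

A = 2107 mm².
P_max = σ_allow · A = 172 · 2107 = 362400 N = 362.4 kN.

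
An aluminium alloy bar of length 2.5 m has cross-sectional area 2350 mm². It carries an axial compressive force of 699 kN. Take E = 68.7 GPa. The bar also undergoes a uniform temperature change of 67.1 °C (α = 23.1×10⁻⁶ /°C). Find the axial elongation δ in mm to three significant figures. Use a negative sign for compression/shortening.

-6.95 mm

δ_mech = NL/(AE) = -699000·2500/(2350·68700) = -10.82 mm.
δ_thermal = αLΔT = 23.1e-6·2500·67.1 = 3.875 mm.
δ = δ_mech + δ_thermal = -6.949 mm.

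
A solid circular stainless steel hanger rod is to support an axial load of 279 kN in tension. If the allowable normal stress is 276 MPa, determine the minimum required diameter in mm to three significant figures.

35.9 mm

Required area A ≥ P/σ_allow = 279000/276 = 1011 mm².
For a solid circular section, d ≥ √(4A/π) = 35.88 mm.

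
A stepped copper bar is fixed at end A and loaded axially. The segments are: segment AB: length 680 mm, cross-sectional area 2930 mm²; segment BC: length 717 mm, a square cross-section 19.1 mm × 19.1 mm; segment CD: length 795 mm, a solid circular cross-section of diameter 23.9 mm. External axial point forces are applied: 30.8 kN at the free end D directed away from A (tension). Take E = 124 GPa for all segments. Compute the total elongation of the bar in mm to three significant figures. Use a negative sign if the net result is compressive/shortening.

0.986 mm

Internal axial forces (sectioning from the free end, tension +): N_CD = 30.8 kN, N_BC = 30.8 kN, N_AB = 30.8 kN.
A_BC = 364.8 mm².
A_CD = 448.6 mm².
δ_AB = 30800·680/(2930·124000) = 0.05765 mm
δ_BC = 30800·717/(364.8·124000) = 0.4882 mm
δ_CD = 30800·795/(448.6·124000) = 0.4402 mm
δ = Σδ_i = 0.986 mm.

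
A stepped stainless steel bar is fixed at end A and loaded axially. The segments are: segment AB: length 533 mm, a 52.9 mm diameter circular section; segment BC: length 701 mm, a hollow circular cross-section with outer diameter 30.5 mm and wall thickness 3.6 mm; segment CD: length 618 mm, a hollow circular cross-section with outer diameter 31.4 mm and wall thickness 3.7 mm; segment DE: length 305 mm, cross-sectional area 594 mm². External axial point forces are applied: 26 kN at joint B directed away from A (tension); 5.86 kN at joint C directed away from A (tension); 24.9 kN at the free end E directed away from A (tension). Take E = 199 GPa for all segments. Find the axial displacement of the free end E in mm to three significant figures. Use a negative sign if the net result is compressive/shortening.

0.730 mm

Internal axial forces (sectioning from the free end, tension +): N_DE = 24.9 kN, N_CD = 24.9 kN, N_BC = 30.76 kN, N_AB = 56.76 kN.
A_AB = 2198 mm².
A_BC = 304.2 mm².
A_CD = 322 mm².
δ_AB = 56760·533/(2198·199000) = 0.06917 mm
δ_BC = 30760·701/(304.2·199000) = 0.3562 mm
δ_CD = 24900·618/(322·199000) = 0.2402 mm
δ_DE = 24900·305/(594·199000) = 0.06425 mm
δ = Σδ_i = 0.7297 mm.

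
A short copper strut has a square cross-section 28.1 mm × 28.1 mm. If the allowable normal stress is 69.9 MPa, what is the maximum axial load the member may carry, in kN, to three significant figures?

A = 789.6 mm².
P_max = σ_allow · A = 69.9 · 789.6 = 55190 N = 55.19 kN.

55.2 kN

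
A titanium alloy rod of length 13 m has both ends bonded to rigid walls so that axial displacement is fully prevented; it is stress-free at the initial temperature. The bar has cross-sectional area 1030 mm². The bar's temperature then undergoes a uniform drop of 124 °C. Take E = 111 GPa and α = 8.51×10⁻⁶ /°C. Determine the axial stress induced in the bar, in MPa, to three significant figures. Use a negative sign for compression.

117 MPa

Free thermal expansion αLΔT = 8.51e-6 · 13000 · -124 = -13.72 mm.
The walls impose strain ε = −(-13.72)/13000 = 1.0552e-03; σ = Eε = 111000 · 1.0552e-03 = 117.1 MPa.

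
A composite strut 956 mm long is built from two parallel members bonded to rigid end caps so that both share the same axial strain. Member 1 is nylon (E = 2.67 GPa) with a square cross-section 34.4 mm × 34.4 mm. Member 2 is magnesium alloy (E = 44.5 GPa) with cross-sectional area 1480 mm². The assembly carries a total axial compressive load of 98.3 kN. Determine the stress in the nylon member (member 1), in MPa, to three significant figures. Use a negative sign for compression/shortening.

-3.80 MPa

A_1 = 1183 mm².
Equal strain + equilibrium ⇒ each member carries load in proportion to AE: A₁E₁ = 3160000 N, A₂E₂ = 65860000 N, ΣAE = 69020000 N.
σ₁ = P·E₁/ΣAE = -98300·2670/69020000 = -3.803 MPa.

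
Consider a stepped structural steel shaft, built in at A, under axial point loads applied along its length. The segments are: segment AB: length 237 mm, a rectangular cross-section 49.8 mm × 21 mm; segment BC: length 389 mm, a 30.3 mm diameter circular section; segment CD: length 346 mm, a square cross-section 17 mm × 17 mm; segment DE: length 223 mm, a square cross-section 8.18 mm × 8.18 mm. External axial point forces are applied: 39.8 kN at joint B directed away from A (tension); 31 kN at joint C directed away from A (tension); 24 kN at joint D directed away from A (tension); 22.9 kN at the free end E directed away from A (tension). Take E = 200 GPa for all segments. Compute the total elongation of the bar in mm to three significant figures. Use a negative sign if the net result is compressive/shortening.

Internal axial forces (sectioning from the free end, tension +): N_DE = 22.9 kN, N_CD = 46.9 kN, N_BC = 77.9 kN, N_AB = 117.7 kN.
A_AB = 1046 mm².
A_BC = 721.1 mm².
A_CD = 289 mm².
A_DE = 66.91 mm².
δ_AB = 117700·237/(1046·200000) = 0.1334 mm
δ_BC = 77900·389/(721.1·200000) = 0.2101 mm
δ_CD = 46900·346/(289·200000) = 0.2808 mm
δ_DE = 22900·223/(66.91·200000) = 0.3816 mm
δ = Σδ_i = 1.006 mm.

1.01 mm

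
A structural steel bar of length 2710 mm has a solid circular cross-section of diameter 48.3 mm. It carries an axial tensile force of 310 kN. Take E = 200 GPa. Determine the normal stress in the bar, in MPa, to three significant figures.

169 MPa

A = 1832 mm².
σ = N/A = 310000/1832 = 169.2 MPa.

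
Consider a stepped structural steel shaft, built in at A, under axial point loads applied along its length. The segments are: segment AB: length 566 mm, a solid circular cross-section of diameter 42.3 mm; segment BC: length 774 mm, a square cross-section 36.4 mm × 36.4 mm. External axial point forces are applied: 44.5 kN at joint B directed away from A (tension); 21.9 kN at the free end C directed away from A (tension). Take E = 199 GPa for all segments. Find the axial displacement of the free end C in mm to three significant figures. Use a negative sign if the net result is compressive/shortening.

0.199 mm

Internal axial forces (sectioning from the free end, tension +): N_BC = 21.9 kN, N_AB = 66.4 kN.
A_AB = 1405 mm².
A_BC = 1325 mm².
δ_AB = 66400·566/(1405·199000) = 0.1344 mm
δ_BC = 21900·774/(1325·199000) = 0.06429 mm
δ = Σδ_i = 0.1987 mm.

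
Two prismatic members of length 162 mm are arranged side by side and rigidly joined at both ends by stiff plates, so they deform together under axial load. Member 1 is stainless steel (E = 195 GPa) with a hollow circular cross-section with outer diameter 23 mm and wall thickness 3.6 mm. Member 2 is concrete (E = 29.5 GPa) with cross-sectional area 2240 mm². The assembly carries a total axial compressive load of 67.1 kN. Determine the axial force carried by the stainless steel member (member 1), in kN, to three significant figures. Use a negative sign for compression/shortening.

-26.4 kN

A_1 = 219.4 mm².
Equal strain + equilibrium ⇒ each member carries load in proportion to AE: A₁E₁ = 42780000 N, A₂E₂ = 66080000 N, ΣAE = 108900000 N.
F₁ = P·A₁E₁/ΣAE = -67100·42780000/108900000 = -26370 N.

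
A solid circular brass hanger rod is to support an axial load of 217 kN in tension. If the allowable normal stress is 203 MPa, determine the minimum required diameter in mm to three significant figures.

Required area A ≥ P/σ_allow = 217000/203 = 1069 mm².
For a solid circular section, d ≥ √(4A/π) = 36.89 mm.

36.9 mm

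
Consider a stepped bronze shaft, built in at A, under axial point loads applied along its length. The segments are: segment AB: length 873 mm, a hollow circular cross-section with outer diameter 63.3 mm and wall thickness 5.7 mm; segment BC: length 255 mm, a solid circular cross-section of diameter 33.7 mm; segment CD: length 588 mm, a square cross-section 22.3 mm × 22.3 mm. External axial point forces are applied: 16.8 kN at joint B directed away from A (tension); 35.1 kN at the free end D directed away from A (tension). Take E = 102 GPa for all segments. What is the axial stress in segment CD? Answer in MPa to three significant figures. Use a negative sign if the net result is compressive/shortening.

Internal axial forces (sectioning from the free end, tension +): N_CD = 35.1 kN, N_BC = 35.1 kN, N_AB = 51.9 kN.
A_CD = 497.3 mm².
σ_CD = N_CD/A_CD = 35100/497.3 = 70.58 MPa.

70.6 MPa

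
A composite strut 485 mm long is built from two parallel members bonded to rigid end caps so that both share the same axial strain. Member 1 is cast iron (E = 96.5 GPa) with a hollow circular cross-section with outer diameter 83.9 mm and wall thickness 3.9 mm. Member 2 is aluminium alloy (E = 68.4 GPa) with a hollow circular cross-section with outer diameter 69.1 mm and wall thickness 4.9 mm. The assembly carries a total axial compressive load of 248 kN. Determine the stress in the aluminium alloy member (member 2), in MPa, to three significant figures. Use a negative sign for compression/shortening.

A_1 = 980.2 mm².
A_2 = 988.3 mm².
Equal strain + equilibrium ⇒ each member carries load in proportion to AE: A₁E₁ = 94590000 N, A₂E₂ = 67600000 N, ΣAE = 162200000 N.
σ₂ = P·E₂/ΣAE = -248000·68400/162200000 = -104.6 MPa.

-105 MPa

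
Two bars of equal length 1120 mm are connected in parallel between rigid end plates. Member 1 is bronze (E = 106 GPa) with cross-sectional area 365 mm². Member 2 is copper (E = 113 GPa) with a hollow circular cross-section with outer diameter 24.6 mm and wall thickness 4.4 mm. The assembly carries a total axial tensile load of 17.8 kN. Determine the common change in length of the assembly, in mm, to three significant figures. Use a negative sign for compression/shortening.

A_2 = 279.2 mm².
Equal strain + equilibrium ⇒ each member carries load in proportion to AE: A₁E₁ = 38690000 N, A₂E₂ = 31550000 N, ΣAE = 70240000 N.
δ = PL/ΣAE = 17800·1120/70240000 = 0.2838 mm.

0.284 mm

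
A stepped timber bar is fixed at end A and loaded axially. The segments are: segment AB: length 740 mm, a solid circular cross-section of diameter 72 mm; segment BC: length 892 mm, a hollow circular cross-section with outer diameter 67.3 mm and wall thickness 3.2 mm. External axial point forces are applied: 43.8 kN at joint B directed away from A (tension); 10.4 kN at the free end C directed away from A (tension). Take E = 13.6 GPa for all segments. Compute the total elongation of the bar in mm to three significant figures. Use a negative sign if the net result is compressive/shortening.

1.78 mm

Internal axial forces (sectioning from the free end, tension +): N_BC = 10.4 kN, N_AB = 54.2 kN.
A_AB = 4072 mm².
A_BC = 644.4 mm².
δ_AB = 54200·740/(4072·13600) = 0.7243 mm
δ_BC = 10400·892/(644.4·13600) = 1.059 mm
δ = Σδ_i = 1.783 mm.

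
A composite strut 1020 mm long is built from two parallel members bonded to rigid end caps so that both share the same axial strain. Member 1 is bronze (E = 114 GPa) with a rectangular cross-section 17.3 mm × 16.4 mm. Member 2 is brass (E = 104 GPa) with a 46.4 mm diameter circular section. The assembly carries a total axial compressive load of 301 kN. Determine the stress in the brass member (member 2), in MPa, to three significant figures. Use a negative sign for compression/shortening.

A_1 = 283.7 mm².
A_2 = 1691 mm².
Equal strain + equilibrium ⇒ each member carries load in proportion to AE: A₁E₁ = 32340000 N, A₂E₂ = 175900000 N, ΣAE = 208200000 N.
σ₂ = P·E₂/ΣAE = -301000·104000/208200000 = -150.4 MPa.

-150 MPa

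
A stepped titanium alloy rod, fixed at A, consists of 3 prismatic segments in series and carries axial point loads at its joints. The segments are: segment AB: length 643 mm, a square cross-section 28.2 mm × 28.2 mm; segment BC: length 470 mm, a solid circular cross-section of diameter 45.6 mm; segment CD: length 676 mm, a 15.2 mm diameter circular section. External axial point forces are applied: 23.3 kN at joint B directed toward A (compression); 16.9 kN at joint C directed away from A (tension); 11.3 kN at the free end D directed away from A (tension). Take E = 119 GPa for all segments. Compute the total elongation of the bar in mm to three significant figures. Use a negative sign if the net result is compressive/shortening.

0.455 mm

Internal axial forces (sectioning from the free end, tension +): N_CD = 11.3 kN, N_BC = 28.2 kN, N_AB = 4.9 kN.
A_AB = 795.2 mm².
A_BC = 1633 mm².
A_CD = 181.5 mm².
δ_AB = 4900·643/(795.2·119000) = 0.03329 mm
δ_BC = 28200·470/(1633·119000) = 0.0682 mm
δ_CD = 11300·676/(181.5·119000) = 0.3538 mm
δ = Σδ_i = 0.4552 mm.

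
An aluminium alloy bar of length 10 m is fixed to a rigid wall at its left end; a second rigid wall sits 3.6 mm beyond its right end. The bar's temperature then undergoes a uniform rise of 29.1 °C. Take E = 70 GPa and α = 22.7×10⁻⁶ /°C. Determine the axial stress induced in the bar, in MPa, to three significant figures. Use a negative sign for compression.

Free thermal expansion αLΔT = 22.7e-6 · 10000 · 29.1 = 6.606 mm.
The walls engage after the gap closes; constrained expansion = 6.606 − 3.6 = 3.006 mm.
The walls impose strain ε = −(3.006)/10000 = -3.0057e-04; σ = Eε = 70000 · -3.0057e-04 = -21.04 MPa.

-21.0 MPa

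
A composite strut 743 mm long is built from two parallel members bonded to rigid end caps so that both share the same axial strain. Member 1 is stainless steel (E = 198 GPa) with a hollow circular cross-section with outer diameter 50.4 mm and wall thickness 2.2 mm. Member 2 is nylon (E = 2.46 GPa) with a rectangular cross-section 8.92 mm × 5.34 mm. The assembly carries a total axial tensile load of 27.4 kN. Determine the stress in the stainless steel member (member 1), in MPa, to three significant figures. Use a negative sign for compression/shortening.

82.1 MPa

A_1 = 333.1 mm².
A_2 = 47.63 mm².
Equal strain + equilibrium ⇒ each member carries load in proportion to AE: A₁E₁ = 65960000 N, A₂E₂ = 117200 N, ΣAE = 66080000 N.
σ₁ = P·E₁/ΣAE = 27400·198000/66080000 = 82.1 MPa.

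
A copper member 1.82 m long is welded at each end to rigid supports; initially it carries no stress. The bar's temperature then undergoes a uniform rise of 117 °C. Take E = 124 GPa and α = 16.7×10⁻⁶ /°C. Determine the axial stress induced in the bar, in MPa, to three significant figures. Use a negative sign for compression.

Free thermal expansion αLΔT = 16.7e-6 · 1820 · 117 = 3.556 mm.
The walls impose strain ε = −(3.556)/1820 = -1.9539e-03; σ = Eε = 124000 · -1.9539e-03 = -242.3 MPa.

-242 MPa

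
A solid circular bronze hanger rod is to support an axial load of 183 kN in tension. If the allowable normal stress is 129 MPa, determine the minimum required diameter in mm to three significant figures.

Required area A ≥ P/σ_allow = 183000/129 = 1419 mm².
For a solid circular section, d ≥ √(4A/π) = 42.5 mm.

42.5 mm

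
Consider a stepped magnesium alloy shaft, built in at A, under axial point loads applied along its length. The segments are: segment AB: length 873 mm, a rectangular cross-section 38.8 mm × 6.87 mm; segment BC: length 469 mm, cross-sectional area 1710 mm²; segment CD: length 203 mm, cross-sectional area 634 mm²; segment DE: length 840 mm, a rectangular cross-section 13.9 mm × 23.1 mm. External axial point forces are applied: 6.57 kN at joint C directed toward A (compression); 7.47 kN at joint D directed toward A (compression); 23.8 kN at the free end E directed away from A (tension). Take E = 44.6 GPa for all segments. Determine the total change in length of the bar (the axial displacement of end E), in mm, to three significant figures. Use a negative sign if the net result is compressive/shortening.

2.29 mm

Internal axial forces (sectioning from the free end, tension +): N_DE = 23.8 kN, N_CD = 16.33 kN, N_BC = 9.76 kN, N_AB = 9.76 kN.
A_AB = 266.6 mm².
A_DE = 321.1 mm².
δ_AB = 9760·873/(266.6·44600) = 0.7167 mm
δ_BC = 9760·469/(1710·44600) = 0.06002 mm
δ_CD = 16330·203/(634·44600) = 0.1172 mm
δ_DE = 23800·840/(321.1·44600) = 1.396 mm
δ = Σδ_i = 2.29 mm.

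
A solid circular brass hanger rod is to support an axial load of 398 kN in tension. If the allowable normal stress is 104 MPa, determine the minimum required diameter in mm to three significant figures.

69.8 mm

Required area A ≥ P/σ_allow = 398000/104 = 3827 mm².
For a solid circular section, d ≥ √(4A/π) = 69.8 mm.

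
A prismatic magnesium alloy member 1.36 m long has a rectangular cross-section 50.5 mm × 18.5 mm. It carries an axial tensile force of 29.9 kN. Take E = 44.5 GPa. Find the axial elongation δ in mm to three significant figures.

A = 934.2 mm².
δ_mech = NL/(AE) = 29900·1360/(934.2·44500) = 0.9781 mm.

0.978 mm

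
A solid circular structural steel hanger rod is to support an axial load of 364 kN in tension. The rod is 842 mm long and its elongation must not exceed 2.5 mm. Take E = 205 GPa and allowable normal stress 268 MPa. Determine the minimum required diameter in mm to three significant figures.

Required area A ≥ P/σ_allow = 364000/268 = 1358 mm².
For a solid circular section, d ≥ √(4A/π) = 41.59 mm.
Elongation limit: A ≥ PL/(Eδ_allow) = 364000·842/(205000·2.5) = 598 mm² ⇒ d ≥ 27.59 mm.
The stress limit governs.

41.6 mm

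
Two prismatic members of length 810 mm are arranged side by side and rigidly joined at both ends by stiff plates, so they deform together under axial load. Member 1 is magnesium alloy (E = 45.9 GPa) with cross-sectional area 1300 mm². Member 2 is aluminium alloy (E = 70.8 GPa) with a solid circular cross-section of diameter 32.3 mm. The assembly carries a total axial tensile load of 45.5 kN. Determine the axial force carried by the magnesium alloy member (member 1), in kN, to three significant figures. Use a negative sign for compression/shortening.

23.1 kN

A_2 = 819.4 mm².
Equal strain + equilibrium ⇒ each member carries load in proportion to AE: A₁E₁ = 59670000 N, A₂E₂ = 58010000 N, ΣAE = 117700000 N.
F₁ = P·A₁E₁/ΣAE = 45500·59670000/117700000 = 23070 N.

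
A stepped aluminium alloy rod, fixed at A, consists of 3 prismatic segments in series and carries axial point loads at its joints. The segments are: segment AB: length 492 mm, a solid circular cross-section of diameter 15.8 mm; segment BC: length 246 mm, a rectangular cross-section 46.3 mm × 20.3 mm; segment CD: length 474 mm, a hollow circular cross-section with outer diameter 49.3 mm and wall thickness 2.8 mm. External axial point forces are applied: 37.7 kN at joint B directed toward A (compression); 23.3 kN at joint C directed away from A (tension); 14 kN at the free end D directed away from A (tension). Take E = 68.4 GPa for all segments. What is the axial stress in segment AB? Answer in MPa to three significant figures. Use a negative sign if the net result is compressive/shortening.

-2.04 MPa

Internal axial forces (sectioning from the free end, tension +): N_CD = 14 kN, N_BC = 37.3 kN, N_AB = -0.4 kN.
A_AB = 196.1 mm².
σ_AB = N_AB/A_AB = -400/196.1 = -2.04 MPa.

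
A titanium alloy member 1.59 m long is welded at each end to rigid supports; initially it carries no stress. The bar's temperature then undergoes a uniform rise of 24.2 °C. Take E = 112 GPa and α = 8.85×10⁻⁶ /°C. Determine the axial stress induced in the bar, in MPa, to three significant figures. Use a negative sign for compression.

Free thermal expansion αLΔT = 8.85e-6 · 1590 · 24.2 = 0.3405 mm.
The walls impose strain ε = −(0.3405)/1590 = -2.1417e-04; σ = Eε = 112000 · -2.1417e-04 = -23.99 MPa.

-24.0 MPa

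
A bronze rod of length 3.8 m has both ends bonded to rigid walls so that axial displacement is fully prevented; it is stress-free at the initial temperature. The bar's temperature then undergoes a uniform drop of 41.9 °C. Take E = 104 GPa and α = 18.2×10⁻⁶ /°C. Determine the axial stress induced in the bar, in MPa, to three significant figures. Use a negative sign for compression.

79.3 MPa

Free thermal expansion αLΔT = 18.2e-6 · 3800 · -41.9 = -2.898 mm.
The walls impose strain ε = −(-2.898)/3800 = 7.6258e-04; σ = Eε = 104000 · 7.6258e-04 = 79.31 MPa.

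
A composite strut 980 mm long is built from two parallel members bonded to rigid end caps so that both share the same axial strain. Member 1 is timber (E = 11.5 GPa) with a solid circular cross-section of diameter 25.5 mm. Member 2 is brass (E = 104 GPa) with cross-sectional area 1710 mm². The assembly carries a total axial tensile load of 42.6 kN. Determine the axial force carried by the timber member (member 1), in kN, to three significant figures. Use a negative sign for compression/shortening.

1.36 kN

A_1 = 510.7 mm².
Equal strain + equilibrium ⇒ each member carries load in proportion to AE: A₁E₁ = 5873000 N, A₂E₂ = 177800000 N, ΣAE = 183700000 N.
F₁ = P·A₁E₁/ΣAE = 42600·5873000/183700000 = 1362 N.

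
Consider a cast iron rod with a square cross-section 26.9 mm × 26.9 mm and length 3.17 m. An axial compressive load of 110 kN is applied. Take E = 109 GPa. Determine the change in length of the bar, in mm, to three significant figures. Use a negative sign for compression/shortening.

A = 723.6 mm².
δ_mech = NL/(AE) = -110000·3170/(723.6·109000) = -4.421 mm.

-4.42 mm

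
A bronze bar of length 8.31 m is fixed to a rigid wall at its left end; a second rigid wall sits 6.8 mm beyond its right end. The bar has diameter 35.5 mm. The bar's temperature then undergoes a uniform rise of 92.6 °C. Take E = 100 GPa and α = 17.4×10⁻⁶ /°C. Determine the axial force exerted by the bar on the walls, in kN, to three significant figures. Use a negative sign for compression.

Free thermal expansion αLΔT = 17.4e-6 · 8310 · 92.6 = 13.39 mm.
The walls engage after the gap closes; constrained expansion = 13.39 − 6.8 = 6.589 mm.
The walls impose strain ε = −(6.589)/8310 = -7.9295e-04; σ = Eε = 100000 · -7.9295e-04 = -79.29 MPa.
Wall reaction R = σ·A = -79.29·989.8 = -78490 N = -78.49 kN.

-78.5 kN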